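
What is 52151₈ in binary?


Each octal digit → 3 binary bits:
  5 = 101
  2 = 010
  1 = 001
  5 = 101
  1 = 001
Concatenate: 101 010 001 101 001
= 101010001101001


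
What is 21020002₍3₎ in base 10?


Positional values (base 3):
  2 × 3^0 = 2 × 1 = 2
  0 × 3^1 = 0 × 3 = 0
  0 × 3^2 = 0 × 9 = 0
  0 × 3^3 = 0 × 27 = 0
  2 × 3^4 = 2 × 81 = 162
  0 × 3^5 = 0 × 243 = 0
  1 × 3^6 = 1 × 729 = 729
  2 × 3^7 = 2 × 2187 = 4374
Sum = 2 + 0 + 0 + 0 + 162 + 0 + 729 + 4374
= 5267


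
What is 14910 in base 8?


Divide by 8 repeatedly:
14910 ÷ 8 = 1863 remainder 6
1863 ÷ 8 = 232 remainder 7
232 ÷ 8 = 29 remainder 0
29 ÷ 8 = 3 remainder 5
3 ÷ 8 = 0 remainder 3
Reading remainders bottom-up:
= 0o35076


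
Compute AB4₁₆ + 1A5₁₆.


Align and add column by column (LSB to MSB, each column mod 16 with carry):
  0AB4
+ 01A5
  ----
  col 0: 4(4) + 5(5) + 0 (carry in) = 9 → 9(9), carry out 0
  col 1: B(11) + A(10) + 0 (carry in) = 21 → 5(5), carry out 1
  col 2: A(10) + 1(1) + 1 (carry in) = 12 → C(12), carry out 0
  col 3: 0(0) + 0(0) + 0 (carry in) = 0 → 0(0), carry out 0
Reading digits MSB→LSB: 0C59
Strip leading zeros: C59
= 0xC59


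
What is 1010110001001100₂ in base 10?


Positional values:
Bit 2: 1 × 2^2 = 4
Bit 3: 1 × 2^3 = 8
Bit 6: 1 × 2^6 = 64
Bit 10: 1 × 2^10 = 1024
Bit 11: 1 × 2^11 = 2048
Bit 13: 1 × 2^13 = 8192
Bit 15: 1 × 2^15 = 32768
Sum = 4 + 8 + 64 + 1024 + 2048 + 8192 + 32768
= 44108


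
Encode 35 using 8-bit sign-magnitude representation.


Sign bit: 0 (positive)
Magnitude: 35 = 0100011
= 00100011


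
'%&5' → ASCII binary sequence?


String: '%&5'  (3 characters)
Per-character ASCII lookup:
  '%': special character: '%' = 37 → 100101
  '&': special character: '&' = 38 → 100110
  '5': digits start at 48: '5' = 48 + 5 = 53 → 110101
= 100101 100110 110101


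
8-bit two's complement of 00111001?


Original: 00111001
Step 1 - Invert all bits: 11000110
Step 2 - Add 1: 11000110 + 1
= 11000111 (represents -57)


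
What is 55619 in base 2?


Divide by 2 repeatedly:
55619 ÷ 2 = 27809 remainder 1
27809 ÷ 2 = 13904 remainder 1
13904 ÷ 2 = 6952 remainder 0
6952 ÷ 2 = 3476 remainder 0
3476 ÷ 2 = 1738 remainder 0
1738 ÷ 2 = 869 remainder 0
869 ÷ 2 = 434 remainder 1
434 ÷ 2 = 217 remainder 0
217 ÷ 2 = 108 remainder 1
108 ÷ 2 = 54 remainder 0
54 ÷ 2 = 27 remainder 0
27 ÷ 2 = 13 remainder 1
13 ÷ 2 = 6 remainder 1
6 ÷ 2 = 3 remainder 0
3 ÷ 2 = 1 remainder 1
1 ÷ 2 = 0 remainder 1
Reading remainders bottom-up:
= 1101100101000011


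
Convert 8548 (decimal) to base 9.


Divide by 9 repeatedly:
8548 ÷ 9 = 949 remainder 7
949 ÷ 9 = 105 remainder 4
105 ÷ 9 = 11 remainder 6
11 ÷ 9 = 1 remainder 2
1 ÷ 9 = 0 remainder 1
Reading remainders bottom-up:
= 12647


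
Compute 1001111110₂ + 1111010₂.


Align and add column by column (LSB to MSB, carry propagating):
  01001111110
+ 00001111010
  -----------
  col 0: 0 + 0 + 0 (carry in) = 0 → bit 0, carry out 0
  col 1: 1 + 1 + 0 (carry in) = 2 → bit 0, carry out 1
  col 2: 1 + 0 + 1 (carry in) = 2 → bit 0, carry out 1
  col 3: 1 + 1 + 1 (carry in) = 3 → bit 1, carry out 1
  col 4: 1 + 1 + 1 (carry in) = 3 → bit 1, carry out 1
  col 5: 1 + 1 + 1 (carry in) = 3 → bit 1, carry out 1
  col 6: 1 + 1 + 1 (carry in) = 3 → bit 1, carry out 1
  col 7: 0 + 0 + 1 (carry in) = 1 → bit 1, carry out 0
  col 8: 0 + 0 + 0 (carry in) = 0 → bit 0, carry out 0
  col 9: 1 + 0 + 0 (carry in) = 1 → bit 1, carry out 0
  col 10: 0 + 0 + 0 (carry in) = 0 → bit 0, carry out 0
Reading bits MSB→LSB: 01011111000
Strip leading zeros: 1011111000
= 1011111000


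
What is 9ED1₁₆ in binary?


Each hex digit → 4 binary bits:
  9 = 1001
  E = 1110
  D = 1101
  1 = 0001
Concatenate: 1001 1110 1101 0001
= 1001111011010001


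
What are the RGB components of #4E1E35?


Hex: #4E1E35
R = 4E₁₆ = 78
G = 1E₁₆ = 30
B = 35₁₆ = 53
= RGB(78, 30, 53)


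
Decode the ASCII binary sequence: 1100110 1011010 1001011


Codes (binary): 1100110 1011010 1001011
Per-code ASCII lookup:
  1100110 = 102  (range 97-122: lowercase, 102 - 97 = 5) → 'f'
  1011010 = 90  (range 65-90: uppercase, 90 - 65 = 25) → 'Z'
  1001011 = 75  (range 65-90: uppercase, 75 - 65 = 10) → 'K'
= 'fZK'


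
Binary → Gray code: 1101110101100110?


Binary: 1101110101100110
Gray code: G = B XOR (B >> 1)
B >> 1 = 0110111010110011
1101110101100110 XOR 0110111010110011:
  1 XOR 0 = 1
  1 XOR 1 = 0
  0 XOR 1 = 1
  1 XOR 0 = 1
  1 XOR 1 = 0
  1 XOR 1 = 0
  0 XOR 1 = 1
  1 XOR 0 = 1
  0 XOR 1 = 1
  1 XOR 0 = 1
  1 XOR 1 = 0
  0 XOR 1 = 1
  0 XOR 0 = 0
  1 XOR 0 = 1
  1 XOR 1 = 0
  0 XOR 1 = 1
= 1011001111010101


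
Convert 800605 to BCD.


Each digit → 4-bit binary:
  8 → 1000
  0 → 0000
  0 → 0000
  6 → 0110
  0 → 0000
  5 → 0101
= 1000 0000 0000 0110 0000 0101


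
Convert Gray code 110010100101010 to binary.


Gray code: 110010100101010
MSB stays the same: 1
Each subsequent bit = prev_binary XOR current_gray:
  B[1] = 1 XOR 1 = 0
  B[2] = 0 XOR 0 = 0
  B[3] = 0 XOR 0 = 0
  B[4] = 0 XOR 1 = 1
  B[5] = 1 XOR 0 = 1
  B[6] = 1 XOR 1 = 0
  B[7] = 0 XOR 0 = 0
  B[8] = 0 XOR 0 = 0
  B[9] = 0 XOR 1 = 1
  B[10] = 1 XOR 0 = 1
  B[11] = 1 XOR 1 = 0
  B[12] = 0 XOR 0 = 0
  B[13] = 0 XOR 1 = 1
  B[14] = 1 XOR 0 = 1
= 100011000110011 (17971 decimal)


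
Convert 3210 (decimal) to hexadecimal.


Divide by 16 repeatedly:
3210 ÷ 16 = 200 remainder 10 (A)
200 ÷ 16 = 12 remainder 8 (8)
12 ÷ 16 = 0 remainder 12 (C)
Reading remainders bottom-up:
= 0xC8A


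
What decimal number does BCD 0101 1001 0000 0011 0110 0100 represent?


Each 4-bit group → digit:
  0101 → 5
  1001 → 9
  0000 → 0
  0011 → 3
  0110 → 6
  0100 → 4
= 590364


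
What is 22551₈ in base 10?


Positional values:
Position 0: 1 × 8^0 = 1
Position 1: 5 × 8^1 = 40
Position 2: 5 × 8^2 = 320
Position 3: 2 × 8^3 = 1024
Position 4: 2 × 8^4 = 8192
Sum = 1 + 40 + 320 + 1024 + 8192
= 9577


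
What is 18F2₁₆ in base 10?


Positional values:
Position 0: 2 × 16^0 = 2 × 1 = 2
Position 1: F × 16^1 = 15 × 16 = 240
Position 2: 8 × 16^2 = 8 × 256 = 2048
Position 3: 1 × 16^3 = 1 × 4096 = 4096
Sum = 2 + 240 + 2048 + 4096
= 6386


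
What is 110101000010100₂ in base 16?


Group into 4-bit nibbles: 0110101000010100
  0110 = 6
  1010 = A
  0001 = 1
  0100 = 4
= 0x6A14


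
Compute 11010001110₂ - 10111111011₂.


Align and subtract column by column (LSB to MSB, borrowing when needed):
  11010001110
- 10111111011
  -----------
  col 0: (0 - 0 borrow-in) - 1 → borrow from next column: (0+2) - 1 = 1, borrow out 1
  col 1: (1 - 1 borrow-in) - 1 → borrow from next column: (0+2) - 1 = 1, borrow out 1
  col 2: (1 - 1 borrow-in) - 0 → 0 - 0 = 0, borrow out 0
  col 3: (1 - 0 borrow-in) - 1 → 1 - 1 = 0, borrow out 0
  col 4: (0 - 0 borrow-in) - 1 → borrow from next column: (0+2) - 1 = 1, borrow out 1
  col 5: (0 - 1 borrow-in) - 1 → borrow from next column: (-1+2) - 1 = 0, borrow out 1
  col 6: (0 - 1 borrow-in) - 1 → borrow from next column: (-1+2) - 1 = 0, borrow out 1
  col 7: (1 - 1 borrow-in) - 1 → borrow from next column: (0+2) - 1 = 1, borrow out 1
  col 8: (0 - 1 borrow-in) - 1 → borrow from next column: (-1+2) - 1 = 0, borrow out 1
  col 9: (1 - 1 borrow-in) - 0 → 0 - 0 = 0, borrow out 0
  col 10: (1 - 0 borrow-in) - 1 → 1 - 1 = 0, borrow out 0
Reading bits MSB→LSB: 00010010011
Strip leading zeros: 10010011
= 10010011


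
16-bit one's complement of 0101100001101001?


Original: 0101100001101001
Invert all bits:
  bit 0: 0 → 1
  bit 1: 1 → 0
  bit 2: 0 → 1
  bit 3: 1 → 0
  bit 4: 1 → 0
  bit 5: 0 → 1
  bit 6: 0 → 1
  bit 7: 0 → 1
  bit 8: 0 → 1
  bit 9: 1 → 0
  bit 10: 1 → 0
  bit 11: 0 → 1
  bit 12: 1 → 0
  bit 13: 0 → 1
  bit 14: 0 → 1
  bit 15: 1 → 0
= 1010011110010110


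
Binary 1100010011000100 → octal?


Group into 3-bit groups: 001100010011000100
  001 = 1
  100 = 4
  010 = 2
  011 = 3
  000 = 0
  100 = 4
= 0o142304


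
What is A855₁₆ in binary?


Each hex digit → 4 binary bits:
  A = 1010
  8 = 1000
  5 = 0101
  5 = 0101
Concatenate: 1010 1000 0101 0101
= 1010100001010101


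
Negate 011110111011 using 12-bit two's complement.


Original: 011110111011
Step 1 - Invert all bits: 100001000100
Step 2 - Add 1: 100001000100 + 1
= 100001000101 (represents -1979)


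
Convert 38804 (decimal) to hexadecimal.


Divide by 16 repeatedly:
38804 ÷ 16 = 2425 remainder 4 (4)
2425 ÷ 16 = 151 remainder 9 (9)
151 ÷ 16 = 9 remainder 7 (7)
9 ÷ 16 = 0 remainder 9 (9)
Reading remainders bottom-up:
= 0x9794


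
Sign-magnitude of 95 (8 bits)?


Sign bit: 0 (positive)
Magnitude: 95 = 1011111
= 01011111


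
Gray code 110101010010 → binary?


Gray code: 110101010010
MSB stays the same: 1
Each subsequent bit = prev_binary XOR current_gray:
  B[1] = 1 XOR 1 = 0
  B[2] = 0 XOR 0 = 0
  B[3] = 0 XOR 1 = 1
  B[4] = 1 XOR 0 = 1
  B[5] = 1 XOR 1 = 0
  B[6] = 0 XOR 0 = 0
  B[7] = 0 XOR 1 = 1
  B[8] = 1 XOR 0 = 1
  B[9] = 1 XOR 0 = 1
  B[10] = 1 XOR 1 = 0
  B[11] = 0 XOR 0 = 0
= 100110011100 (2460 decimal)


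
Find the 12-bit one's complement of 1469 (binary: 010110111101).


Original: 010110111101
Invert all bits:
  bit 0: 0 → 1
  bit 1: 1 → 0
  bit 2: 0 → 1
  bit 3: 1 → 0
  bit 4: 1 → 0
  bit 5: 0 → 1
  bit 6: 1 → 0
  bit 7: 1 → 0
  bit 8: 1 → 0
  bit 9: 1 → 0
  bit 10: 0 → 1
  bit 11: 1 → 0
= 101001000010


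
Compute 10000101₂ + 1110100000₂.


Align and add column by column (LSB to MSB, carry propagating):
  00010000101
+ 01110100000
  -----------
  col 0: 1 + 0 + 0 (carry in) = 1 → bit 1, carry out 0
  col 1: 0 + 0 + 0 (carry in) = 0 → bit 0, carry out 0
  col 2: 1 + 0 + 0 (carry in) = 1 → bit 1, carry out 0
  col 3: 0 + 0 + 0 (carry in) = 0 → bit 0, carry out 0
  col 4: 0 + 0 + 0 (carry in) = 0 → bit 0, carry out 0
  col 5: 0 + 1 + 0 (carry in) = 1 → bit 1, carry out 0
  col 6: 0 + 0 + 0 (carry in) = 0 → bit 0, carry out 0
  col 7: 1 + 1 + 0 (carry in) = 2 → bit 0, carry out 1
  col 8: 0 + 1 + 1 (carry in) = 2 → bit 0, carry out 1
  col 9: 0 + 1 + 1 (carry in) = 2 → bit 0, carry out 1
  col 10: 0 + 0 + 1 (carry in) = 1 → bit 1, carry out 0
Reading bits MSB→LSB: 10000100101
Strip leading zeros: 10000100101
= 10000100101


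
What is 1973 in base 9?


Divide by 9 repeatedly:
1973 ÷ 9 = 219 remainder 2
219 ÷ 9 = 24 remainder 3
24 ÷ 9 = 2 remainder 6
2 ÷ 9 = 0 remainder 2
Reading remainders bottom-up:
= 2632


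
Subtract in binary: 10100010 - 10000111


Align and subtract column by column (LSB to MSB, borrowing when needed):
  10100010
- 10000111
  --------
  col 0: (0 - 0 borrow-in) - 1 → borrow from next column: (0+2) - 1 = 1, borrow out 1
  col 1: (1 - 1 borrow-in) - 1 → borrow from next column: (0+2) - 1 = 1, borrow out 1
  col 2: (0 - 1 borrow-in) - 1 → borrow from next column: (-1+2) - 1 = 0, borrow out 1
  col 3: (0 - 1 borrow-in) - 0 → borrow from next column: (-1+2) - 0 = 1, borrow out 1
  col 4: (0 - 1 borrow-in) - 0 → borrow from next column: (-1+2) - 0 = 1, borrow out 1
  col 5: (1 - 1 borrow-in) - 0 → 0 - 0 = 0, borrow out 0
  col 6: (0 - 0 borrow-in) - 0 → 0 - 0 = 0, borrow out 0
  col 7: (1 - 0 borrow-in) - 1 → 1 - 1 = 0, borrow out 0
Reading bits MSB→LSB: 00011011
Strip leading zeros: 11011
= 11011


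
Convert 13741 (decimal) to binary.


Divide by 2 repeatedly:
13741 ÷ 2 = 6870 remainder 1
6870 ÷ 2 = 3435 remainder 0
3435 ÷ 2 = 1717 remainder 1
1717 ÷ 2 = 858 remainder 1
858 ÷ 2 = 429 remainder 0
429 ÷ 2 = 214 remainder 1
214 ÷ 2 = 107 remainder 0
107 ÷ 2 = 53 remainder 1
53 ÷ 2 = 26 remainder 1
26 ÷ 2 = 13 remainder 0
13 ÷ 2 = 6 remainder 1
6 ÷ 2 = 3 remainder 0
3 ÷ 2 = 1 remainder 1
1 ÷ 2 = 0 remainder 1
Reading remainders bottom-up:
= 11010110101101


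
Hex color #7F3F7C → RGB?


Hex: #7F3F7C
R = 7F₁₆ = 127
G = 3F₁₆ = 63
B = 7C₁₆ = 124
= RGB(127, 63, 124)


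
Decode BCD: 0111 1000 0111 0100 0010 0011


Each 4-bit group → digit:
  0111 → 7
  1000 → 8
  0111 → 7
  0100 → 4
  0010 → 2
  0011 → 3
= 787423


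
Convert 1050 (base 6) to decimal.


Positional values (base 6):
  0 × 6^0 = 0 × 1 = 0
  5 × 6^1 = 5 × 6 = 30
  0 × 6^2 = 0 × 36 = 0
  1 × 6^3 = 1 × 216 = 216
Sum = 0 + 30 + 0 + 216
= 246


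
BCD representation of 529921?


Each digit → 4-bit binary:
  5 → 0101
  2 → 0010
  9 → 1001
  9 → 1001
  2 → 0010
  1 → 0001
= 0101 0010 1001 1001 0010 0001


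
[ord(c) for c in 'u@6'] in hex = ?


String: 'u@6'  (3 characters)
Per-character ASCII lookup:
  'u': lowercase starts at 97: 'u' = 97 + 20 = 117 → 0x75
  '@': special character: '@' = 64 → 0x40
  '6': digits start at 48: '6' = 48 + 6 = 54 → 0x36
= 0x75 0x40 0x36


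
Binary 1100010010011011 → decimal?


Positional values:
Bit 0: 1 × 2^0 = 1
Bit 1: 1 × 2^1 = 2
Bit 3: 1 × 2^3 = 8
Bit 4: 1 × 2^4 = 16
Bit 7: 1 × 2^7 = 128
Bit 10: 1 × 2^10 = 1024
Bit 14: 1 × 2^14 = 16384
Bit 15: 1 × 2^15 = 32768
Sum = 1 + 2 + 8 + 16 + 128 + 1024 + 16384 + 32768
= 50331


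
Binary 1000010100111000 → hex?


Group into 4-bit nibbles: 1000010100111000
  1000 = 8
  0101 = 5
  0011 = 3
  1000 = 8
= 0x8538


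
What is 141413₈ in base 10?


Positional values:
Position 0: 3 × 8^0 = 3
Position 1: 1 × 8^1 = 8
Position 2: 4 × 8^2 = 256
Position 3: 1 × 8^3 = 512
Position 4: 4 × 8^4 = 16384
Position 5: 1 × 8^5 = 32768
Sum = 3 + 8 + 256 + 512 + 16384 + 32768
= 49931


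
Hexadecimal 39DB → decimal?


Positional values:
Position 0: B × 16^0 = 11 × 1 = 11
Position 1: D × 16^1 = 13 × 16 = 208
Position 2: 9 × 16^2 = 9 × 256 = 2304
Position 3: 3 × 16^3 = 3 × 4096 = 12288
Sum = 11 + 208 + 2304 + 12288
= 14811


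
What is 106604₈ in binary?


Each octal digit → 3 binary bits:
  1 = 001
  0 = 000
  6 = 110
  6 = 110
  0 = 000
  4 = 100
Concatenate: 001 000 110 110 000 100
= 001000110110000100


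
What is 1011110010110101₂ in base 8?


Group into 3-bit groups: 001011110010110101
  001 = 1
  011 = 3
  110 = 6
  010 = 2
  110 = 6
  101 = 5
= 0o136265


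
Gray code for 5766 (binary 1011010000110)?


Binary: 1011010000110
Gray code: G = B XOR (B >> 1)
B >> 1 = 0101101000011
1011010000110 XOR 0101101000011:
  1 XOR 0 = 1
  0 XOR 1 = 1
  1 XOR 0 = 1
  1 XOR 1 = 0
  0 XOR 1 = 1
  1 XOR 0 = 1
  0 XOR 1 = 1
  0 XOR 0 = 0
  0 XOR 0 = 0
  0 XOR 0 = 0
  1 XOR 0 = 1
  1 XOR 1 = 0
  0 XOR 1 = 1
= 1110111000101


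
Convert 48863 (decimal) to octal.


Divide by 8 repeatedly:
48863 ÷ 8 = 6107 remainder 7
6107 ÷ 8 = 763 remainder 3
763 ÷ 8 = 95 remainder 3
95 ÷ 8 = 11 remainder 7
11 ÷ 8 = 1 remainder 3
1 ÷ 8 = 0 remainder 1
Reading remainders bottom-up:
= 0o137337


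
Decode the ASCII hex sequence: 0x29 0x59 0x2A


Codes (hex): 0x29 0x59 0x2A
Per-code ASCII lookup:
  0x29 = 41  (special character) → ')'
  0x59 = 89  (range 65-90: uppercase, 89 - 65 = 24) → 'Y'
  0x2A = 42  (special character) → '*'
= ')Y*'


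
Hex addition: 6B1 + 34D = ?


Align and add column by column (LSB to MSB, each column mod 16 with carry):
  06B1
+ 034D
  ----
  col 0: 1(1) + D(13) + 0 (carry in) = 14 → E(14), carry out 0
  col 1: B(11) + 4(4) + 0 (carry in) = 15 → F(15), carry out 0
  col 2: 6(6) + 3(3) + 0 (carry in) = 9 → 9(9), carry out 0
  col 3: 0(0) + 0(0) + 0 (carry in) = 0 → 0(0), carry out 0
Reading digits MSB→LSB: 09FE
Strip leading zeros: 9FE
= 0x9FE


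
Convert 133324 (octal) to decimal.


Positional values:
Position 0: 4 × 8^0 = 4
Position 1: 2 × 8^1 = 16
Position 2: 3 × 8^2 = 192
Position 3: 3 × 8^3 = 1536
Position 4: 3 × 8^4 = 12288
Position 5: 1 × 8^5 = 32768
Sum = 4 + 16 + 192 + 1536 + 12288 + 32768
= 46804


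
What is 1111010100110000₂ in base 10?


Positional values:
Bit 4: 1 × 2^4 = 16
Bit 5: 1 × 2^5 = 32
Bit 8: 1 × 2^8 = 256
Bit 10: 1 × 2^10 = 1024
Bit 12: 1 × 2^12 = 4096
Bit 13: 1 × 2^13 = 8192
Bit 14: 1 × 2^14 = 16384
Bit 15: 1 × 2^15 = 32768
Sum = 16 + 32 + 256 + 1024 + 4096 + 8192 + 16384 + 32768
= 62768


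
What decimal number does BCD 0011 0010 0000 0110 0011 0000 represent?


Each 4-bit group → digit:
  0011 → 3
  0010 → 2
  0000 → 0
  0110 → 6
  0011 → 3
  0000 → 0
= 320630


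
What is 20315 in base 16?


Divide by 16 repeatedly:
20315 ÷ 16 = 1269 remainder 11 (B)
1269 ÷ 16 = 79 remainder 5 (5)
79 ÷ 16 = 4 remainder 15 (F)
4 ÷ 16 = 0 remainder 4 (4)
Reading remainders bottom-up:
= 0x4F5B


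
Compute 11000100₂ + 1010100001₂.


Align and add column by column (LSB to MSB, carry propagating):
  00011000100
+ 01010100001
  -----------
  col 0: 0 + 1 + 0 (carry in) = 1 → bit 1, carry out 0
  col 1: 0 + 0 + 0 (carry in) = 0 → bit 0, carry out 0
  col 2: 1 + 0 + 0 (carry in) = 1 → bit 1, carry out 0
  col 3: 0 + 0 + 0 (carry in) = 0 → bit 0, carry out 0
  col 4: 0 + 0 + 0 (carry in) = 0 → bit 0, carry out 0
  col 5: 0 + 1 + 0 (carry in) = 1 → bit 1, carry out 0
  col 6: 1 + 0 + 0 (carry in) = 1 → bit 1, carry out 0
  col 7: 1 + 1 + 0 (carry in) = 2 → bit 0, carry out 1
  col 8: 0 + 0 + 1 (carry in) = 1 → bit 1, carry out 0
  col 9: 0 + 1 + 0 (carry in) = 1 → bit 1, carry out 0
  col 10: 0 + 0 + 0 (carry in) = 0 → bit 0, carry out 0
Reading bits MSB→LSB: 01101100101
Strip leading zeros: 1101100101
= 1101100101


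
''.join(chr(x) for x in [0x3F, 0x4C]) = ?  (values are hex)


Codes (hex): 0x3F 0x4C
Per-code ASCII lookup:
  0x3F = 63  (special character) → '?'
  0x4C = 76  (range 65-90: uppercase, 76 - 65 = 11) → 'L'
= '?L'


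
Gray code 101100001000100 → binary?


Gray code: 101100001000100
MSB stays the same: 1
Each subsequent bit = prev_binary XOR current_gray:
  B[1] = 1 XOR 0 = 1
  B[2] = 1 XOR 1 = 0
  B[3] = 0 XOR 1 = 1
  B[4] = 1 XOR 0 = 1
  B[5] = 1 XOR 0 = 1
  B[6] = 1 XOR 0 = 1
  B[7] = 1 XOR 0 = 1
  B[8] = 1 XOR 1 = 0
  B[9] = 0 XOR 0 = 0
  B[10] = 0 XOR 0 = 0
  B[11] = 0 XOR 0 = 0
  B[12] = 0 XOR 1 = 1
  B[13] = 1 XOR 0 = 1
  B[14] = 1 XOR 0 = 1
= 110111110000111 (28551 decimal)


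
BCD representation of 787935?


Each digit → 4-bit binary:
  7 → 0111
  8 → 1000
  7 → 0111
  9 → 1001
  3 → 0011
  5 → 0101
= 0111 1000 0111 1001 0011 0101


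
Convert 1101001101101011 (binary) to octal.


Group into 3-bit groups: 001101001101101011
  001 = 1
  101 = 5
  001 = 1
  101 = 5
  101 = 5
  011 = 3
= 0o151553


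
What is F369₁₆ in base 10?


Positional values:
Position 0: 9 × 16^0 = 9 × 1 = 9
Position 1: 6 × 16^1 = 6 × 16 = 96
Position 2: 3 × 16^2 = 3 × 256 = 768
Position 3: F × 16^3 = 15 × 4096 = 61440
Sum = 9 + 96 + 768 + 61440
= 62313


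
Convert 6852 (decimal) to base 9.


Divide by 9 repeatedly:
6852 ÷ 9 = 761 remainder 3
761 ÷ 9 = 84 remainder 5
84 ÷ 9 = 9 remainder 3
9 ÷ 9 = 1 remainder 0
1 ÷ 9 = 0 remainder 1
Reading remainders bottom-up:
= 10353


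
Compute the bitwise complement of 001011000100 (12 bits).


Original: 001011000100
Invert all bits:
  bit 0: 0 → 1
  bit 1: 0 → 1
  bit 2: 1 → 0
  bit 3: 0 → 1
  bit 4: 1 → 0
  bit 5: 1 → 0
  bit 6: 0 → 1
  bit 7: 0 → 1
  bit 8: 0 → 1
  bit 9: 1 → 0
  bit 10: 0 → 1
  bit 11: 0 → 1
= 110100111011


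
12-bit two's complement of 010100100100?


Original: 010100100100
Step 1 - Invert all bits: 101011011011
Step 2 - Add 1: 101011011011 + 1
= 101011011100 (represents -1316)


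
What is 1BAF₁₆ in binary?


Each hex digit → 4 binary bits:
  1 = 0001
  B = 1011
  A = 1010
  F = 1111
Concatenate: 0001 1011 1010 1111
= 0001101110101111


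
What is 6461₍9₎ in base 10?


Positional values (base 9):
  1 × 9^0 = 1 × 1 = 1
  6 × 9^1 = 6 × 9 = 54
  4 × 9^2 = 4 × 81 = 324
  6 × 9^3 = 6 × 729 = 4374
Sum = 1 + 54 + 324 + 4374
= 4753


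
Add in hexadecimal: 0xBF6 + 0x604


Align and add column by column (LSB to MSB, each column mod 16 with carry):
  0BF6
+ 0604
  ----
  col 0: 6(6) + 4(4) + 0 (carry in) = 10 → A(10), carry out 0
  col 1: F(15) + 0(0) + 0 (carry in) = 15 → F(15), carry out 0
  col 2: B(11) + 6(6) + 0 (carry in) = 17 → 1(1), carry out 1
  col 3: 0(0) + 0(0) + 1 (carry in) = 1 → 1(1), carry out 0
Reading digits MSB→LSB: 11FA
Strip leading zeros: 11FA
= 0x11FA


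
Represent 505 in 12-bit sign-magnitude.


Sign bit: 0 (positive)
Magnitude: 505 = 00111111001
= 000111111001


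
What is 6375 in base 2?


Divide by 2 repeatedly:
6375 ÷ 2 = 3187 remainder 1
3187 ÷ 2 = 1593 remainder 1
1593 ÷ 2 = 796 remainder 1
796 ÷ 2 = 398 remainder 0
398 ÷ 2 = 199 remainder 0
199 ÷ 2 = 99 remainder 1
99 ÷ 2 = 49 remainder 1
49 ÷ 2 = 24 remainder 1
24 ÷ 2 = 12 remainder 0
12 ÷ 2 = 6 remainder 0
6 ÷ 2 = 3 remainder 0
3 ÷ 2 = 1 remainder 1
1 ÷ 2 = 0 remainder 1
Reading remainders bottom-up:
= 1100011100111


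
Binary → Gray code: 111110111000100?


Binary: 111110111000100
Gray code: G = B XOR (B >> 1)
B >> 1 = 011111011100010
111110111000100 XOR 011111011100010:
  1 XOR 0 = 1
  1 XOR 1 = 0
  1 XOR 1 = 0
  1 XOR 1 = 0
  1 XOR 1 = 0
  0 XOR 1 = 1
  1 XOR 0 = 1
  1 XOR 1 = 0
  1 XOR 1 = 0
  0 XOR 1 = 1
  0 XOR 0 = 0
  0 XOR 0 = 0
  1 XOR 0 = 1
  0 XOR 1 = 1
  0 XOR 0 = 0
= 100001100100110


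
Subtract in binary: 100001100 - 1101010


Align and subtract column by column (LSB to MSB, borrowing when needed):
  100001100
- 001101010
  ---------
  col 0: (0 - 0 borrow-in) - 0 → 0 - 0 = 0, borrow out 0
  col 1: (0 - 0 borrow-in) - 1 → borrow from next column: (0+2) - 1 = 1, borrow out 1
  col 2: (1 - 1 borrow-in) - 0 → 0 - 0 = 0, borrow out 0
  col 3: (1 - 0 borrow-in) - 1 → 1 - 1 = 0, borrow out 0
  col 4: (0 - 0 borrow-in) - 0 → 0 - 0 = 0, borrow out 0
  col 5: (0 - 0 borrow-in) - 1 → borrow from next column: (0+2) - 1 = 1, borrow out 1
  col 6: (0 - 1 borrow-in) - 1 → borrow from next column: (-1+2) - 1 = 0, borrow out 1
  col 7: (0 - 1 borrow-in) - 0 → borrow from next column: (-1+2) - 0 = 1, borrow out 1
  col 8: (1 - 1 borrow-in) - 0 → 0 - 0 = 0, borrow out 0
Reading bits MSB→LSB: 010100010
Strip leading zeros: 10100010
= 10100010


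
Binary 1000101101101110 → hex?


Group into 4-bit nibbles: 1000101101101110
  1000 = 8
  1011 = B
  0110 = 6
  1110 = E
= 0x8B6E


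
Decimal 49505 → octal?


Divide by 8 repeatedly:
49505 ÷ 8 = 6188 remainder 1
6188 ÷ 8 = 773 remainder 4
773 ÷ 8 = 96 remainder 5
96 ÷ 8 = 12 remainder 0
12 ÷ 8 = 1 remainder 4
1 ÷ 8 = 0 remainder 1
Reading remainders bottom-up:
= 0o140541


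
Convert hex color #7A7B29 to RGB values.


Hex: #7A7B29
R = 7A₁₆ = 122
G = 7B₁₆ = 123
B = 29₁₆ = 41
= RGB(122, 123, 41)


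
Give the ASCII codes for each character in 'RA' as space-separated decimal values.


String: 'RA'  (2 characters)
Per-character ASCII lookup:
  'R': uppercase starts at 65: 'R' = 65 + 17 = 82
  'A': uppercase starts at 65: 'A' = 65 + 0 = 65
= 82 65


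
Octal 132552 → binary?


Each octal digit → 3 binary bits:
  1 = 001
  3 = 011
  2 = 010
  5 = 101
  5 = 101
  2 = 010
Concatenate: 001 011 010 101 101 010
= 001011010101101010


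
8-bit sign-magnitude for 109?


Sign bit: 0 (positive)
Magnitude: 109 = 1101101
= 01101101


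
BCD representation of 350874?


Each digit → 4-bit binary:
  3 → 0011
  5 → 0101
  0 → 0000
  8 → 1000
  7 → 0111
  4 → 0100
= 0011 0101 0000 1000 0111 0100


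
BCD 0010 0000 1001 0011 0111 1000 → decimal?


Each 4-bit group → digit:
  0010 → 2
  0000 → 0
  1001 → 9
  0011 → 3
  0111 → 7
  1000 → 8
= 209378


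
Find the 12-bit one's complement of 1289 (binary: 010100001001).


Original: 010100001001
Invert all bits:
  bit 0: 0 → 1
  bit 1: 1 → 0
  bit 2: 0 → 1
  bit 3: 1 → 0
  bit 4: 0 → 1
  bit 5: 0 → 1
  bit 6: 0 → 1
  bit 7: 0 → 1
  bit 8: 1 → 0
  bit 9: 0 → 1
  bit 10: 0 → 1
  bit 11: 1 → 0
= 101011110110


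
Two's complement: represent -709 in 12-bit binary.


Original: 001011000101
Step 1 - Invert all bits: 110100111010
Step 2 - Add 1: 110100111010 + 1
= 110100111011 (represents -709)


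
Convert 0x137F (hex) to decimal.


Positional values:
Position 0: F × 16^0 = 15 × 1 = 15
Position 1: 7 × 16^1 = 7 × 16 = 112
Position 2: 3 × 16^2 = 3 × 256 = 768
Position 3: 1 × 16^3 = 1 × 4096 = 4096
Sum = 15 + 112 + 768 + 4096
= 4991


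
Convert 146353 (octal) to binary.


Each octal digit → 3 binary bits:
  1 = 001
  4 = 100
  6 = 110
  3 = 011
  5 = 101
  3 = 011
Concatenate: 001 100 110 011 101 011
= 001100110011101011


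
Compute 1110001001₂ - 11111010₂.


Align and subtract column by column (LSB to MSB, borrowing when needed):
  1110001001
- 0011111010
  ----------
  col 0: (1 - 0 borrow-in) - 0 → 1 - 0 = 1, borrow out 0
  col 1: (0 - 0 borrow-in) - 1 → borrow from next column: (0+2) - 1 = 1, borrow out 1
  col 2: (0 - 1 borrow-in) - 0 → borrow from next column: (-1+2) - 0 = 1, borrow out 1
  col 3: (1 - 1 borrow-in) - 1 → borrow from next column: (0+2) - 1 = 1, borrow out 1
  col 4: (0 - 1 borrow-in) - 1 → borrow from next column: (-1+2) - 1 = 0, borrow out 1
  col 5: (0 - 1 borrow-in) - 1 → borrow from next column: (-1+2) - 1 = 0, borrow out 1
  col 6: (0 - 1 borrow-in) - 1 → borrow from next column: (-1+2) - 1 = 0, borrow out 1
  col 7: (1 - 1 borrow-in) - 1 → borrow from next column: (0+2) - 1 = 1, borrow out 1
  col 8: (1 - 1 borrow-in) - 0 → 0 - 0 = 0, borrow out 0
  col 9: (1 - 0 borrow-in) - 0 → 1 - 0 = 1, borrow out 0
Reading bits MSB→LSB: 1010001111
Strip leading zeros: 1010001111
= 1010001111


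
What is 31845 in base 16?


Divide by 16 repeatedly:
31845 ÷ 16 = 1990 remainder 5 (5)
1990 ÷ 16 = 124 remainder 6 (6)
124 ÷ 16 = 7 remainder 12 (C)
7 ÷ 16 = 0 remainder 7 (7)
Reading remainders bottom-up:
= 0x7C65


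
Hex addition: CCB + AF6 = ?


Align and add column by column (LSB to MSB, each column mod 16 with carry):
  0CCB
+ 0AF6
  ----
  col 0: B(11) + 6(6) + 0 (carry in) = 17 → 1(1), carry out 1
  col 1: C(12) + F(15) + 1 (carry in) = 28 → C(12), carry out 1
  col 2: C(12) + A(10) + 1 (carry in) = 23 → 7(7), carry out 1
  col 3: 0(0) + 0(0) + 1 (carry in) = 1 → 1(1), carry out 0
Reading digits MSB→LSB: 17C1
Strip leading zeros: 17C1
= 0x17C1


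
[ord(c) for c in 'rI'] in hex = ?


String: 'rI'  (2 characters)
Per-character ASCII lookup:
  'r': lowercase starts at 97: 'r' = 97 + 17 = 114 → 0x72
  'I': uppercase starts at 65: 'I' = 65 + 8 = 73 → 0x49
= 0x72 0x49


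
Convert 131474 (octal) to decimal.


Positional values:
Position 0: 4 × 8^0 = 4
Position 1: 7 × 8^1 = 56
Position 2: 4 × 8^2 = 256
Position 3: 1 × 8^3 = 512
Position 4: 3 × 8^4 = 12288
Position 5: 1 × 8^5 = 32768
Sum = 4 + 56 + 256 + 512 + 12288 + 32768
= 45884


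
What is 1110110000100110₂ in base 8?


Group into 3-bit groups: 001110110000100110
  001 = 1
  110 = 6
  110 = 6
  000 = 0
  100 = 4
  110 = 6
= 0o166046


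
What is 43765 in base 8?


Divide by 8 repeatedly:
43765 ÷ 8 = 5470 remainder 5
5470 ÷ 8 = 683 remainder 6
683 ÷ 8 = 85 remainder 3
85 ÷ 8 = 10 remainder 5
10 ÷ 8 = 1 remainder 2
1 ÷ 8 = 0 remainder 1
Reading remainders bottom-up:
= 0o125365


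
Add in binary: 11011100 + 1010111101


Align and add column by column (LSB to MSB, carry propagating):
  00011011100
+ 01010111101
  -----------
  col 0: 0 + 1 + 0 (carry in) = 1 → bit 1, carry out 0
  col 1: 0 + 0 + 0 (carry in) = 0 → bit 0, carry out 0
  col 2: 1 + 1 + 0 (carry in) = 2 → bit 0, carry out 1
  col 3: 1 + 1 + 1 (carry in) = 3 → bit 1, carry out 1
  col 4: 1 + 1 + 1 (carry in) = 3 → bit 1, carry out 1
  col 5: 0 + 1 + 1 (carry in) = 2 → bit 0, carry out 1
  col 6: 1 + 0 + 1 (carry in) = 2 → bit 0, carry out 1
  col 7: 1 + 1 + 1 (carry in) = 3 → bit 1, carry out 1
  col 8: 0 + 0 + 1 (carry in) = 1 → bit 1, carry out 0
  col 9: 0 + 1 + 0 (carry in) = 1 → bit 1, carry out 0
  col 10: 0 + 0 + 0 (carry in) = 0 → bit 0, carry out 0
Reading bits MSB→LSB: 01110011001
Strip leading zeros: 1110011001
= 1110011001


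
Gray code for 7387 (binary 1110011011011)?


Binary: 1110011011011
Gray code: G = B XOR (B >> 1)
B >> 1 = 0111001101101
1110011011011 XOR 0111001101101:
  1 XOR 0 = 1
  1 XOR 1 = 0
  1 XOR 1 = 0
  0 XOR 1 = 1
  0 XOR 0 = 0
  1 XOR 0 = 1
  1 XOR 1 = 0
  0 XOR 1 = 1
  1 XOR 0 = 1
  1 XOR 1 = 0
  0 XOR 1 = 1
  1 XOR 0 = 1
  1 XOR 1 = 0
= 1001010110110


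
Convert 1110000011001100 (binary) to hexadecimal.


Group into 4-bit nibbles: 1110000011001100
  1110 = E
  0000 = 0
  1100 = C
  1100 = C
= 0xE0CC


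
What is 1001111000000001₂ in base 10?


Positional values:
Bit 0: 1 × 2^0 = 1
Bit 9: 1 × 2^9 = 512
Bit 10: 1 × 2^10 = 1024
Bit 11: 1 × 2^11 = 2048
Bit 12: 1 × 2^12 = 4096
Bit 15: 1 × 2^15 = 32768
Sum = 1 + 512 + 1024 + 2048 + 4096 + 32768
= 40449


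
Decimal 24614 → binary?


Divide by 2 repeatedly:
24614 ÷ 2 = 12307 remainder 0
12307 ÷ 2 = 6153 remainder 1
6153 ÷ 2 = 3076 remainder 1
3076 ÷ 2 = 1538 remainder 0
1538 ÷ 2 = 769 remainder 0
769 ÷ 2 = 384 remainder 1
384 ÷ 2 = 192 remainder 0
192 ÷ 2 = 96 remainder 0
96 ÷ 2 = 48 remainder 0
48 ÷ 2 = 24 remainder 0
24 ÷ 2 = 12 remainder 0
12 ÷ 2 = 6 remainder 0
6 ÷ 2 = 3 remainder 0
3 ÷ 2 = 1 remainder 1
1 ÷ 2 = 0 remainder 1
Reading remainders bottom-up:
= 110000000100110


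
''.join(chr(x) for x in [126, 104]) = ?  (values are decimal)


Codes (decimal): 126 104
Per-code ASCII lookup:
  126  (special character) → '~'
  104  (range 97-122: lowercase, 104 - 97 = 7) → 'h'
= '~h'


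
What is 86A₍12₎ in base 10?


Positional values (base 12):
  A × 12^0 = 10 × 1 = 10
  6 × 12^1 = 6 × 12 = 72
  8 × 12^2 = 8 × 144 = 1152
Sum = 10 + 72 + 1152
= 1234


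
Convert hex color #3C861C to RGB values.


Hex: #3C861C
R = 3C₁₆ = 60
G = 86₁₆ = 134
B = 1C₁₆ = 28
= RGB(60, 134, 28)


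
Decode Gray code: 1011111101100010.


Gray code: 1011111101100010
MSB stays the same: 1
Each subsequent bit = prev_binary XOR current_gray:
  B[1] = 1 XOR 0 = 1
  B[2] = 1 XOR 1 = 0
  B[3] = 0 XOR 1 = 1
  B[4] = 1 XOR 1 = 0
  B[5] = 0 XOR 1 = 1
  B[6] = 1 XOR 1 = 0
  B[7] = 0 XOR 1 = 1
  B[8] = 1 XOR 0 = 1
  B[9] = 1 XOR 1 = 0
  B[10] = 0 XOR 1 = 1
  B[11] = 1 XOR 0 = 1
  B[12] = 1 XOR 0 = 1
  B[13] = 1 XOR 0 = 1
  B[14] = 1 XOR 1 = 0
  B[15] = 0 XOR 0 = 0
= 1101010110111100 (54716 decimal)


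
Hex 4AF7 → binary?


Each hex digit → 4 binary bits:
  4 = 0100
  A = 1010
  F = 1111
  7 = 0111
Concatenate: 0100 1010 1111 0111
= 0100101011110111


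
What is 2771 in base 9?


Divide by 9 repeatedly:
2771 ÷ 9 = 307 remainder 8
307 ÷ 9 = 34 remainder 1
34 ÷ 9 = 3 remainder 7
3 ÷ 9 = 0 remainder 3
Reading remainders bottom-up:
= 3718


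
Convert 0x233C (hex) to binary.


Each hex digit → 4 binary bits:
  2 = 0010
  3 = 0011
  3 = 0011
  C = 1100
Concatenate: 0010 0011 0011 1100
= 0010001100111100


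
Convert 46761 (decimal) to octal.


Divide by 8 repeatedly:
46761 ÷ 8 = 5845 remainder 1
5845 ÷ 8 = 730 remainder 5
730 ÷ 8 = 91 remainder 2
91 ÷ 8 = 11 remainder 3
11 ÷ 8 = 1 remainder 3
1 ÷ 8 = 0 remainder 1
Reading remainders bottom-up:
= 0o133251


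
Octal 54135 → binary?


Each octal digit → 3 binary bits:
  5 = 101
  4 = 100
  1 = 001
  3 = 011
  5 = 101
Concatenate: 101 100 001 011 101
= 101100001011101


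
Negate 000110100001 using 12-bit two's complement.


Original: 000110100001
Step 1 - Invert all bits: 111001011110
Step 2 - Add 1: 111001011110 + 1
= 111001011111 (represents -417)


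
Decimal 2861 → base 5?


Divide by 5 repeatedly:
2861 ÷ 5 = 572 remainder 1
572 ÷ 5 = 114 remainder 2
114 ÷ 5 = 22 remainder 4
22 ÷ 5 = 4 remainder 2
4 ÷ 5 = 0 remainder 4
Reading remainders bottom-up:
= 42421


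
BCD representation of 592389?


Each digit → 4-bit binary:
  5 → 0101
  9 → 1001
  2 → 0010
  3 → 0011
  8 → 1000
  9 → 1001
= 0101 1001 0010 0011 1000 1001


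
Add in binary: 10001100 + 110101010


Align and add column by column (LSB to MSB, carry propagating):
  0010001100
+ 0110101010
  ----------
  col 0: 0 + 0 + 0 (carry in) = 0 → bit 0, carry out 0
  col 1: 0 + 1 + 0 (carry in) = 1 → bit 1, carry out 0
  col 2: 1 + 0 + 0 (carry in) = 1 → bit 1, carry out 0
  col 3: 1 + 1 + 0 (carry in) = 2 → bit 0, carry out 1
  col 4: 0 + 0 + 1 (carry in) = 1 → bit 1, carry out 0
  col 5: 0 + 1 + 0 (carry in) = 1 → bit 1, carry out 0
  col 6: 0 + 0 + 0 (carry in) = 0 → bit 0, carry out 0
  col 7: 1 + 1 + 0 (carry in) = 2 → bit 0, carry out 1
  col 8: 0 + 1 + 1 (carry in) = 2 → bit 0, carry out 1
  col 9: 0 + 0 + 1 (carry in) = 1 → bit 1, carry out 0
Reading bits MSB→LSB: 1000110110
Strip leading zeros: 1000110110
= 1000110110


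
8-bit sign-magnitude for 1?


Sign bit: 0 (positive)
Magnitude: 1 = 0000001
= 00000001


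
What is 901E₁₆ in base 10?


Positional values:
Position 0: E × 16^0 = 14 × 1 = 14
Position 1: 1 × 16^1 = 1 × 16 = 16
Position 2: 0 × 16^2 = 0 × 256 = 0
Position 3: 9 × 16^3 = 9 × 4096 = 36864
Sum = 14 + 16 + 0 + 36864
= 36894


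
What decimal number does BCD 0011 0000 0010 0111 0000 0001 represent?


Each 4-bit group → digit:
  0011 → 3
  0000 → 0
  0010 → 2
  0111 → 7
  0000 → 0
  0001 → 1
= 302701


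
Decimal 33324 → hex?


Divide by 16 repeatedly:
33324 ÷ 16 = 2082 remainder 12 (C)
2082 ÷ 16 = 130 remainder 2 (2)
130 ÷ 16 = 8 remainder 2 (2)
8 ÷ 16 = 0 remainder 8 (8)
Reading remainders bottom-up:
= 0x822C


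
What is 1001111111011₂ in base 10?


Positional values:
Bit 0: 1 × 2^0 = 1
Bit 1: 1 × 2^1 = 2
Bit 3: 1 × 2^3 = 8
Bit 4: 1 × 2^4 = 16
Bit 5: 1 × 2^5 = 32
Bit 6: 1 × 2^6 = 64
Bit 7: 1 × 2^7 = 128
Bit 8: 1 × 2^8 = 256
Bit 9: 1 × 2^9 = 512
Bit 12: 1 × 2^12 = 4096
Sum = 1 + 2 + 8 + 16 + 32 + 64 + 128 + 256 + 512 + 4096
= 5115


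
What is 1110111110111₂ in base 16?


Group into 4-bit nibbles: 0001110111110111
  0001 = 1
  1101 = D
  1111 = F
  0111 = 7
= 0x1DF7


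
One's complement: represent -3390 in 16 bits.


Original: 0000110100111110
Invert all bits:
  bit 0: 0 → 1
  bit 1: 0 → 1
  bit 2: 0 → 1
  bit 3: 0 → 1
  bit 4: 1 → 0
  bit 5: 1 → 0
  bit 6: 0 → 1
  bit 7: 1 → 0
  bit 8: 0 → 1
  bit 9: 0 → 1
  bit 10: 1 → 0
  bit 11: 1 → 0
  bit 12: 1 → 0
  bit 13: 1 → 0
  bit 14: 1 → 0
  bit 15: 0 → 1
= 1111001011000001


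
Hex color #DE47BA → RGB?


Hex: #DE47BA
R = DE₁₆ = 222
G = 47₁₆ = 71
B = BA₁₆ = 186
= RGB(222, 71, 186)


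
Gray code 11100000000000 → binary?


Gray code: 11100000000000
MSB stays the same: 1
Each subsequent bit = prev_binary XOR current_gray:
  B[1] = 1 XOR 1 = 0
  B[2] = 0 XOR 1 = 1
  B[3] = 1 XOR 0 = 1
  B[4] = 1 XOR 0 = 1
  B[5] = 1 XOR 0 = 1
  B[6] = 1 XOR 0 = 1
  B[7] = 1 XOR 0 = 1
  B[8] = 1 XOR 0 = 1
  B[9] = 1 XOR 0 = 1
  B[10] = 1 XOR 0 = 1
  B[11] = 1 XOR 0 = 1
  B[12] = 1 XOR 0 = 1
  B[13] = 1 XOR 0 = 1
= 10111111111111 (12287 decimal)


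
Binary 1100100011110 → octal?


Group into 3-bit groups: 001100100011110
  001 = 1
  100 = 4
  100 = 4
  011 = 3
  110 = 6
= 0o14436


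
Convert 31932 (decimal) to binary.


Divide by 2 repeatedly:
31932 ÷ 2 = 15966 remainder 0
15966 ÷ 2 = 7983 remainder 0
7983 ÷ 2 = 3991 remainder 1
3991 ÷ 2 = 1995 remainder 1
1995 ÷ 2 = 997 remainder 1
997 ÷ 2 = 498 remainder 1
498 ÷ 2 = 249 remainder 0
249 ÷ 2 = 124 remainder 1
124 ÷ 2 = 62 remainder 0
62 ÷ 2 = 31 remainder 0
31 ÷ 2 = 15 remainder 1
15 ÷ 2 = 7 remainder 1
7 ÷ 2 = 3 remainder 1
3 ÷ 2 = 1 remainder 1
1 ÷ 2 = 0 remainder 1
Reading remainders bottom-up:
= 111110010111100


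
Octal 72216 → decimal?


Positional values:
Position 0: 6 × 8^0 = 6
Position 1: 1 × 8^1 = 8
Position 2: 2 × 8^2 = 128
Position 3: 2 × 8^3 = 1024
Position 4: 7 × 8^4 = 28672
Sum = 6 + 8 + 128 + 1024 + 28672
= 29838


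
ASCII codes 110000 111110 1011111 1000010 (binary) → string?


Codes (binary): 110000 111110 1011111 1000010
Per-code ASCII lookup:
  110000 = 48  (range 48-57: digits, 48 - 48 = 0) → '0'
  111110 = 62  (special character) → '>'
  1011111 = 95  (special character) → '_'
  1000010 = 66  (range 65-90: uppercase, 66 - 65 = 1) → 'B'
= '0>_B'


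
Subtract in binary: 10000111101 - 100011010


Align and subtract column by column (LSB to MSB, borrowing when needed):
  10000111101
- 00100011010
  -----------
  col 0: (1 - 0 borrow-in) - 0 → 1 - 0 = 1, borrow out 0
  col 1: (0 - 0 borrow-in) - 1 → borrow from next column: (0+2) - 1 = 1, borrow out 1
  col 2: (1 - 1 borrow-in) - 0 → 0 - 0 = 0, borrow out 0
  col 3: (1 - 0 borrow-in) - 1 → 1 - 1 = 0, borrow out 0
  col 4: (1 - 0 borrow-in) - 1 → 1 - 1 = 0, borrow out 0
  col 5: (1 - 0 borrow-in) - 0 → 1 - 0 = 1, borrow out 0
  col 6: (0 - 0 borrow-in) - 0 → 0 - 0 = 0, borrow out 0
  col 7: (0 - 0 borrow-in) - 0 → 0 - 0 = 0, borrow out 0
  col 8: (0 - 0 borrow-in) - 1 → borrow from next column: (0+2) - 1 = 1, borrow out 1
  col 9: (0 - 1 borrow-in) - 0 → borrow from next column: (-1+2) - 0 = 1, borrow out 1
  col 10: (1 - 1 borrow-in) - 0 → 0 - 0 = 0, borrow out 0
Reading bits MSB→LSB: 01100100011
Strip leading zeros: 1100100011
= 1100100011


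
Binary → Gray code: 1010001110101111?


Binary: 1010001110101111
Gray code: G = B XOR (B >> 1)
B >> 1 = 0101000111010111
1010001110101111 XOR 0101000111010111:
  1 XOR 0 = 1
  0 XOR 1 = 1
  1 XOR 0 = 1
  0 XOR 1 = 1
  0 XOR 0 = 0
  0 XOR 0 = 0
  1 XOR 0 = 1
  1 XOR 1 = 0
  1 XOR 1 = 0
  0 XOR 1 = 1
  1 XOR 0 = 1
  0 XOR 1 = 1
  1 XOR 0 = 1
  1 XOR 1 = 0
  1 XOR 1 = 0
  1 XOR 1 = 0
= 1111001001111000


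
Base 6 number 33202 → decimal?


Positional values (base 6):
  2 × 6^0 = 2 × 1 = 2
  0 × 6^1 = 0 × 6 = 0
  2 × 6^2 = 2 × 36 = 72
  3 × 6^3 = 3 × 216 = 648
  3 × 6^4 = 3 × 1296 = 3888
Sum = 2 + 0 + 72 + 648 + 3888
= 4610


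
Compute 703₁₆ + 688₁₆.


Align and add column by column (LSB to MSB, each column mod 16 with carry):
  0703
+ 0688
  ----
  col 0: 3(3) + 8(8) + 0 (carry in) = 11 → B(11), carry out 0
  col 1: 0(0) + 8(8) + 0 (carry in) = 8 → 8(8), carry out 0
  col 2: 7(7) + 6(6) + 0 (carry in) = 13 → D(13), carry out 0
  col 3: 0(0) + 0(0) + 0 (carry in) = 0 → 0(0), carry out 0
Reading digits MSB→LSB: 0D8B
Strip leading zeros: D8B
= 0xD8B


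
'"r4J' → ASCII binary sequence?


String: '"r4J'  (4 characters)
Per-character ASCII lookup:
  '"': special character: '"' = 34 → 100010
  'r': lowercase starts at 97: 'r' = 97 + 17 = 114 → 1110010
  '4': digits start at 48: '4' = 48 + 4 = 52 → 110100
  'J': uppercase starts at 65: 'J' = 65 + 9 = 74 → 1001010
= 100010 1110010 110100 1001010


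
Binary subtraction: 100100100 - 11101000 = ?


Align and subtract column by column (LSB to MSB, borrowing when needed):
  100100100
- 011101000
  ---------
  col 0: (0 - 0 borrow-in) - 0 → 0 - 0 = 0, borrow out 0
  col 1: (0 - 0 borrow-in) - 0 → 0 - 0 = 0, borrow out 0
  col 2: (1 - 0 borrow-in) - 0 → 1 - 0 = 1, borrow out 0
  col 3: (0 - 0 borrow-in) - 1 → borrow from next column: (0+2) - 1 = 1, borrow out 1
  col 4: (0 - 1 borrow-in) - 0 → borrow from next column: (-1+2) - 0 = 1, borrow out 1
  col 5: (1 - 1 borrow-in) - 1 → borrow from next column: (0+2) - 1 = 1, borrow out 1
  col 6: (0 - 1 borrow-in) - 1 → borrow from next column: (-1+2) - 1 = 0, borrow out 1
  col 7: (0 - 1 borrow-in) - 1 → borrow from next column: (-1+2) - 1 = 0, borrow out 1
  col 8: (1 - 1 borrow-in) - 0 → 0 - 0 = 0, borrow out 0
Reading bits MSB→LSB: 000111100
Strip leading zeros: 111100
= 111100


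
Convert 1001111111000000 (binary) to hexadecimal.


Group into 4-bit nibbles: 1001111111000000
  1001 = 9
  1111 = F
  1100 = C
  0000 = 0
= 0x9FC0


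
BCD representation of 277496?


Each digit → 4-bit binary:
  2 → 0010
  7 → 0111
  7 → 0111
  4 → 0100
  9 → 1001
  6 → 0110
= 0010 0111 0111 0100 1001 0110
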